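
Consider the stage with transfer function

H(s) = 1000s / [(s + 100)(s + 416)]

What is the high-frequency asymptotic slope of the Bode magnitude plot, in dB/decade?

Each pole contributes −20 dB/decade at high frequency; each zero contributes +20 dB/decade.
Net: 1 zero(s) − 2 pole(s) → -20 dB/decade.

-20 dB/decade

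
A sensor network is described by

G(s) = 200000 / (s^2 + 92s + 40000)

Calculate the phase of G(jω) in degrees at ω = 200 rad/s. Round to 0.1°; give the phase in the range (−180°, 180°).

At s = jω = j200:
quadratic: (j200)² + 92·j200 + 40000 = 0 + j18400 → |·| ≈ 18400, ∠ ≈ 90.00°
∠G = 0.00° − 90.00° = -90.00°

-90.0°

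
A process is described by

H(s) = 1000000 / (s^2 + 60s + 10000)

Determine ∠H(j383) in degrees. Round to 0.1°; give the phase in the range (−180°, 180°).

At s = jω = j383:
quadratic: (j383)² + 60·j383 + 10000 = -136689 + j22980 → |·| ≈ 1.3861e+05, ∠ ≈ 170.46°
∠H = 0.00° − 170.46° = -170.46°

-170.5°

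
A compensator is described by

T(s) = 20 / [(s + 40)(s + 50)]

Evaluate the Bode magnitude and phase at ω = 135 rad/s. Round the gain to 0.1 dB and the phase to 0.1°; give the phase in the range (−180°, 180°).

-60.1 dB, -143.2°

At s = jω = j135:
pole (s+40): 40 + j135 → |·| = √(40²+135²) = √19825 ≈ 140.8, ∠ = arctan(135/40) ≈ 73.50°
pole (s+50): 50 + j135 → |·| = √(50²+135²) = √20725 ≈ 143.96, ∠ = arctan(135/50) ≈ 69.68°
|T| = 20 / 20270 ≈ 0.00098668
Gain = 20 log₁₀(0.00098668) ≈ -60.12 dB
∠T = 0.00° − 143.18° = -143.18°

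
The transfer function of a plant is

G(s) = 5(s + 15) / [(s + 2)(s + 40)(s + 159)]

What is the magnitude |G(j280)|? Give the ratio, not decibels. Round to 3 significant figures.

5.50e-05

At s = jω = j280:
zero (s+15): 15 + j280 → |·| = √(15²+280²) = √78625 ≈ 280.4, ∠ = arctan(280/15) ≈ 86.93°
pole (s+2): 2 + j280 → |·| = √(2²+280²) = √78404 ≈ 280.01, ∠ = arctan(280/2) ≈ 89.59°
pole (s+40): 40 + j280 → |·| = √(40²+280²) = √80000 ≈ 282.84, ∠ = arctan(280/40) ≈ 81.87°
pole (s+159): 159 + j280 → |·| = √(159²+280²) = √103681 ≈ 322, ∠ = arctan(280/159) ≈ 60.41°
|G| = 5 · 280.4 / 2.5502e+07 ≈ 5.4976e-05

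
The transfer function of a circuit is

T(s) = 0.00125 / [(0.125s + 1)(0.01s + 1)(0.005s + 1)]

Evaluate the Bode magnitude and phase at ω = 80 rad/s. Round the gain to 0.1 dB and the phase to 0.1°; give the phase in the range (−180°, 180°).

-80.9 dB, -144.8°

At ω = 80 rad/s:
pole (1 + j80·0.125) = 1 + j10 → |·| ≈ 10.05, ∠ ≈ 84.29°
pole (1 + j80·0.01) = 1 + j0.8 → |·| ≈ 1.2806, ∠ ≈ 38.66°
pole (1 + j80·0.005) = 1 + j0.4 → |·| ≈ 1.077, ∠ ≈ 21.80°
|T| = 0.00125 · 1 / (10.05 · 1.2806 · 1.077) ≈ 9.0181e-05
Gain = 20 log₁₀(9.0181e-05) ≈ -80.90 dB
∠T = (0°) − (84.29° + 38.66° + 21.80°) = -144.75°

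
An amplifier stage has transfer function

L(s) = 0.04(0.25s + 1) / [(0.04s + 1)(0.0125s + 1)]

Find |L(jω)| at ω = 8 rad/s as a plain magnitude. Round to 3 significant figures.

At ω = 8 rad/s:
zero (1 + j8·0.25) = 1 + j2 → |·| ≈ 2.2361, ∠ ≈ 63.43°
pole (1 + j8·0.04) = 1 + j0.32 → |·| ≈ 1.05, ∠ ≈ 17.74°
pole (1 + j8·0.0125) = 1 + j0.1 → |·| ≈ 1.005, ∠ ≈ 5.71°
|L| = 0.04 · 2.2361 / (1.05 · 1.005) ≈ 0.084761

0.0848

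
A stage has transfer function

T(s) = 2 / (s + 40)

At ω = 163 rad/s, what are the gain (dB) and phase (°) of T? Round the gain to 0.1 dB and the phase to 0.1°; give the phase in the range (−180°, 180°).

-38.5 dB, -76.2°

At s = jω = j163:
pole (s+40): 40 + j163 → |·| = √(40²+163²) = √28169 ≈ 167.84, ∠ = arctan(163/40) ≈ 76.21°
|T| = 2 / 167.84 ≈ 0.011916
Gain = 20 log₁₀(0.011916) ≈ -38.48 dB
∠T = 0.00° − 76.21° = -76.21°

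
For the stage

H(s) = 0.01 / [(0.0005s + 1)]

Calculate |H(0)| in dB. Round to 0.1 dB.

-40.0 dB

H(0) = 0.01 · 1 / 1 = 0.01
20 log₁₀(0.01) ≈ -40.00 dB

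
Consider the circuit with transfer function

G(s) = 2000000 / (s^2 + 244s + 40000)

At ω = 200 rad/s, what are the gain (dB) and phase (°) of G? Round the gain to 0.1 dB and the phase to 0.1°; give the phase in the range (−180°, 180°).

32.3 dB, -90.0°

At s = jω = j200:
quadratic: (j200)² + 244·j200 + 40000 = 0 + j48800 → |·| ≈ 48800, ∠ ≈ 90.00°
|G| = 2000000 / 48800 ≈ 40.984
Gain = 20 log₁₀(40.984) ≈ 32.25 dB
∠G = 0.00° − 90.00° = -90.00°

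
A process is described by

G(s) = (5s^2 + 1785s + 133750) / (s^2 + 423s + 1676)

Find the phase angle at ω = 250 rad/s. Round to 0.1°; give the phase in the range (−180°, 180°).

Substitute s = j250:
Numerator: 5(j250)^2 + 1785(j250) + 133750 = -178750 + j446250
Denominator: (j250)^2 + 423(j250) + 1676 = -60824 + j105750
|N| = √(178750² + 446250²) ≈ 4.8072e+05, ∠N ≈ 111.83°
|D| = √(60824² + 105750²) ≈ 1.2199e+05, ∠D ≈ 119.91°
∠G = 111.83° − 119.91° = -8.08°

-8.1°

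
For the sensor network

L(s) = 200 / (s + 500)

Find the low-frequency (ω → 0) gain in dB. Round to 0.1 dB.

-8.0 dB

L(0) = 200 / (500) = 0.4
20 log₁₀(0.4) ≈ -7.96 dB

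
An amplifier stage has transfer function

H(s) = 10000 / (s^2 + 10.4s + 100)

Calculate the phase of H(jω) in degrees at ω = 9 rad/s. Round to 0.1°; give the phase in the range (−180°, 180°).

-78.5°

At s = jω = j9:
quadratic: (j9)² + 10.4·j9 + 100 = 19 + j93.6 → |·| ≈ 95.509, ∠ ≈ 78.53°
∠H = 0.00° − 78.53° = -78.53°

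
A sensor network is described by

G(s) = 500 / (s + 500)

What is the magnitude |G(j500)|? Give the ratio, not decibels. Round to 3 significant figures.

Substitute s = j500:
Numerator: 500 = 500 + j0
Denominator: (j500) + 500 = 500 + j500
|N| = √(500² + 0²) ≈ 500, ∠N ≈ 0.00°
|D| = √(500² + 500²) ≈ 707.11, ∠D ≈ 45.00°
|G| = 500 / 707.11 ≈ 0.7071

0.707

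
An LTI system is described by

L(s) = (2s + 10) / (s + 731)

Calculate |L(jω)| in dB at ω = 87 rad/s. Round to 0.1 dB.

Substitute s = j87:
Numerator: 2(j87) + 10 = 10 + j174
Denominator: (j87) + 731 = 731 + j87
|N| = √(10² + 174²) ≈ 174.29, ∠N ≈ 86.71°
|D| = √(731² + 87²) ≈ 736.16, ∠D ≈ 6.79°
|L| = 174.29 / 736.16 ≈ 0.23676
Gain = 20 log₁₀(0.23676) ≈ -12.51 dB

-12.5 dB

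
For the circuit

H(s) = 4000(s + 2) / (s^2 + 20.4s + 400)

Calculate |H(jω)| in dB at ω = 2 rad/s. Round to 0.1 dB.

29.1 dB

At s = jω = j2:
zero (s+2): 2 + j2 → |·| = √(2²+2²) = √8 ≈ 2.8284, ∠ = arctan(2/2) ≈ 45.00°
quadratic: (j2)² + 20.4·j2 + 400 = 396 + j40.8 → |·| ≈ 398.1, ∠ ≈ 5.88°
|H| = 4000 · 2.8284 / 398.1 ≈ 28.419
Gain = 20 log₁₀(28.419) ≈ 29.07 dB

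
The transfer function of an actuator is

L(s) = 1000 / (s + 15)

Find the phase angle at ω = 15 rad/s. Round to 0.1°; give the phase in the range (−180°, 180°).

At s = jω = j15:
pole (s+15): 15 + j15 → |·| = √(15²+15²) = √450 ≈ 21.213, ∠ = arctan(15/15) ≈ 45.00°
∠L = 0.00° − 45.00° = -45.00°

-45.0°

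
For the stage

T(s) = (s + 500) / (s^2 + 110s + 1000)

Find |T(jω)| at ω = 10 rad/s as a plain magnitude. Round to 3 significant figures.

Substitute s = j10:
Numerator: (j10) + 500 = 500 + j10
Denominator: (j10)^2 + 110(j10) + 1000 = 900 + j1100
|N| = √(500² + 10²) ≈ 500.1, ∠N ≈ 1.15°
|D| = √(900² + 1100²) ≈ 1421.3, ∠D ≈ 50.71°
|T| = 500.1 / 1421.3 ≈ 0.35186

0.352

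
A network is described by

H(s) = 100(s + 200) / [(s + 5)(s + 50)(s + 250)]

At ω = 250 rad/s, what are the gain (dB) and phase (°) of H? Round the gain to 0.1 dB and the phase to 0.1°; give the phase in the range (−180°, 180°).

At s = jω = j250:
zero (s+200): 200 + j250 → |·| = √(200²+250²) = √102500 ≈ 320.16, ∠ = arctan(250/200) ≈ 51.34°
pole (s+5): 5 + j250 → |·| = √(5²+250²) = √62525 ≈ 250.05, ∠ = arctan(250/5) ≈ 88.85°
pole (s+50): 50 + j250 → |·| = √(50²+250²) = √65000 ≈ 254.95, ∠ = arctan(250/50) ≈ 78.69°
pole (s+250): 250 + j250 → |·| = √(250²+250²) = √125000 ≈ 353.55, ∠ = arctan(250/250) ≈ 45.00°
|H| = 100 · 320.16 / 2.2539e+07 ≈ 0.0014205
Gain = 20 log₁₀(0.0014205) ≈ -56.95 dB
∠H = 51.34° − 212.54° = -161.20°

-57.0 dB, -161.2°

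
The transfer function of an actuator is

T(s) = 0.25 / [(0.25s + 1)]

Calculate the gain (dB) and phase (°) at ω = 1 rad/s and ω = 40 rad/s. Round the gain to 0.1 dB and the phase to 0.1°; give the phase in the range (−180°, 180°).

ω = 1: -12.3 dB, -14.0°; ω = 40: -32.1 dB, -84.3°

At ω = 1 rad/s:
pole (1 + j1·0.25) = 1 + j0.25 → |·| ≈ 1.0308, ∠ ≈ 14.04°
|T| = 0.25 · 1 / (1.0308) ≈ 0.24253
Gain = 20 log₁₀(0.24253) ≈ -12.30 dB
∠T = (0°) − (14.04°) = -14.04°

At ω = 40 rad/s:
pole (1 + j40·0.25) = 1 + j10 → |·| ≈ 10.05, ∠ ≈ 84.29°
|T| = 0.25 · 1 / (10.05) ≈ 0.024876
Gain = 20 log₁₀(0.024876) ≈ -32.08 dB
∠T = (0°) − (84.29°) = -84.29°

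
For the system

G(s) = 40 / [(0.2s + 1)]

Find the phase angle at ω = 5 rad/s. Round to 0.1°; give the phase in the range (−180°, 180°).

-45.0°

At ω = 5 rad/s:
pole (1 + j5·0.2) = 1 + j1 → |·| ≈ 1.4142, ∠ ≈ 45.00°
∠G = (0°) − (45.00°) = -45.00°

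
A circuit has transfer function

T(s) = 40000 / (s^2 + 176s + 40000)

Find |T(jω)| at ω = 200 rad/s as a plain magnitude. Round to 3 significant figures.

At s = jω = j200:
quadratic: (j200)² + 176·j200 + 40000 = 0 + j35200 → |·| ≈ 35200, ∠ ≈ 90.00°
|T| = 40000 / 35200 ≈ 1.1364

1.14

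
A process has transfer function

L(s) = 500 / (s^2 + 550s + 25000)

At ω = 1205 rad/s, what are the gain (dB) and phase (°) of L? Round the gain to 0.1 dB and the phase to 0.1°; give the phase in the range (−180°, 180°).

-70.0 dB, -155.1°

Substitute s = j1205:
Numerator: 500 = 500 + j0
Denominator: (j1205)^2 + 550(j1205) + 25000 = -1427025 + j662750
|N| = √(500² + 0²) ≈ 500, ∠N ≈ 0.00°
|D| = √(1427025² + 662750²) ≈ 1.5734e+06, ∠D ≈ 155.09°
|L| = 500 / 1.5734e+06 ≈ 0.00031778
Gain = 20 log₁₀(0.00031778) ≈ -69.96 dB
∠L = 0.00° − 155.09° = -155.09°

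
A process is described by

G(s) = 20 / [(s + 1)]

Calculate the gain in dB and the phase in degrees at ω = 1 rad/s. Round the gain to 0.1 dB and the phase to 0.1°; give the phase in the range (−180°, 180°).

23.0 dB, -45.0°

At ω = 1 rad/s:
pole (1 + j1·1) = 1 + j1 → |·| ≈ 1.4142, ∠ ≈ 45.00°
|G| = 20 · 1 / (1.4142) ≈ 14.142
Gain = 20 log₁₀(14.142) ≈ 23.01 dB
∠G = (0°) − (45.00°) = -45.00°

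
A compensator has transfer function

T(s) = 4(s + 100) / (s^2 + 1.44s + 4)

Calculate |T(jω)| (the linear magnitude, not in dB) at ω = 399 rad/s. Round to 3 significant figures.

0.0103

At s = jω = j399:
zero (s+100): 100 + j399 → |·| = √(100²+399²) = √169201 ≈ 411.34, ∠ = arctan(399/100) ≈ 75.93°
quadratic: (j399)² + 1.44·j399 + 4 = -159197 + j574.56 → |·| ≈ 1.592e+05, ∠ ≈ 179.79°
|T| = 4 · 411.34 / 1.592e+05 ≈ 0.010335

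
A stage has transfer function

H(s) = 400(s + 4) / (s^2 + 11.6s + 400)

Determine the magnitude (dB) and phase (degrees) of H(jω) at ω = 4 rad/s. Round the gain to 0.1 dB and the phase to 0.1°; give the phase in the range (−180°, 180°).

At s = jω = j4:
zero (s+4): 4 + j4 → |·| = √(4²+4²) = √32 ≈ 5.6569, ∠ = arctan(4/4) ≈ 45.00°
quadratic: (j4)² + 11.6·j4 + 400 = 384 + j46.4 → |·| ≈ 386.79, ∠ ≈ 6.89°
|H| = 400 · 5.6569 / 386.79 ≈ 5.8501
Gain = 20 log₁₀(5.8501) ≈ 15.34 dB
∠H = 45.00° − 6.89° = 38.11°

15.3 dB, 38.1°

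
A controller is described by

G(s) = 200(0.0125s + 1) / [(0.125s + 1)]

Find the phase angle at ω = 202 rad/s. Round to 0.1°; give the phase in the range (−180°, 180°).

-19.3°

At ω = 202 rad/s:
zero (1 + j202·0.0125) = 1 + j2.525 → |·| ≈ 2.7158, ∠ ≈ 68.39°
pole (1 + j202·0.125) = 1 + j25.25 → |·| ≈ 25.27, ∠ ≈ 87.73°
∠G = (68.39°) − (87.73°) = -19.34°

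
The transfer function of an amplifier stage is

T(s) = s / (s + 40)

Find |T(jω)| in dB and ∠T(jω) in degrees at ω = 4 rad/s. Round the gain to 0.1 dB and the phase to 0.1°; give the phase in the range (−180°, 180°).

-20.0 dB, 84.3°

At s = jω = j4:
zero at origin: s = j4 → |·| = 4, ∠ = 90.00°
pole (s+40): 40 + j4 → |·| = √(40²+4²) = √1616 ≈ 40.2, ∠ = arctan(4/40) ≈ 5.71°
|T| = 1 · 4 / 40.2 ≈ 0.099502
Gain = 20 log₁₀(0.099502) ≈ -20.04 dB
∠T = 90.00° − 5.71° = 84.29°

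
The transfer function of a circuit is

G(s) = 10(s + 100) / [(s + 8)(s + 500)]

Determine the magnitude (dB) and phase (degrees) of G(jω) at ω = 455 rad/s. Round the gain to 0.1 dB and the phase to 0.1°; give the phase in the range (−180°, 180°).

-36.4 dB, -53.7°

At s = jω = j455:
zero (s+100): 100 + j455 → |·| = √(100²+455²) = √217025 ≈ 465.86, ∠ = arctan(455/100) ≈ 77.60°
pole (s+8): 8 + j455 → |·| = √(8²+455²) = √207089 ≈ 455.07, ∠ = arctan(455/8) ≈ 88.99°
pole (s+500): 500 + j455 → |·| = √(500²+455²) = √457025 ≈ 676.04, ∠ = arctan(455/500) ≈ 42.30°
|G| = 10 · 465.86 / 3.0765e+05 ≈ 0.015143
Gain = 20 log₁₀(0.015143) ≈ -36.40 dB
∠G = 77.60° − 131.29° = -53.69°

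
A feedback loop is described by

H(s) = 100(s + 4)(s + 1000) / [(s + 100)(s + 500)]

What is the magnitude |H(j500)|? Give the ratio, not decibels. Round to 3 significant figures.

At s = jω = j500:
zero (s+4): 4 + j500 → |·| = √(4²+500²) = √250016 ≈ 500.02, ∠ = arctan(500/4) ≈ 89.54°
zero (s+1000): 1000 + j500 → |·| = √(1000²+500²) = √1250000 ≈ 1118, ∠ = arctan(500/1000) ≈ 26.57°
pole (s+100): 100 + j500 → |·| = √(100²+500²) = √260000 ≈ 509.9, ∠ = arctan(500/100) ≈ 78.69°
pole (s+500): 500 + j500 → |·| = √(500²+500²) = √500000 ≈ 707.11, ∠ = arctan(500/500) ≈ 45.00°
|H| = 100 · 5.5902e+05 / 3.6056e+05 ≈ 155.04

155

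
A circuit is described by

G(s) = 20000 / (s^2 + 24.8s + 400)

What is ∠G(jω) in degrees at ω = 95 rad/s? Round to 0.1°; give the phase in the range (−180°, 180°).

At s = jω = j95:
quadratic: (j95)² + 24.8·j95 + 400 = -8625 + j2356 → |·| ≈ 8941, ∠ ≈ 164.72°
∠G = 0.00° − 164.72° = -164.72°

-164.7°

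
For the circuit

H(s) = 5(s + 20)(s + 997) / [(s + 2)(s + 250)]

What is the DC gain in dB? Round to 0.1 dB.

H(0) = 5·20·997 / (2·250) = 199.4
20 log₁₀(199.4) ≈ 45.99 dB

46.0 dB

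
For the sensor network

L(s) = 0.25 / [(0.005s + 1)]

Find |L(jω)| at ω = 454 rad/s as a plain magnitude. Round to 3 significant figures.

0.101

At ω = 454 rad/s:
pole (1 + j454·0.005) = 1 + j2.27 → |·| ≈ 2.4805, ∠ ≈ 66.23°
|L| = 0.25 · 1 / (2.4805) ≈ 0.10079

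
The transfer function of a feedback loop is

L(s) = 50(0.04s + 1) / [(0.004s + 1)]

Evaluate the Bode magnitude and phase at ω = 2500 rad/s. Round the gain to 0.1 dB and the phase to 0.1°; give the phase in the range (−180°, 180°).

At ω = 2500 rad/s:
zero (1 + j2500·0.04) = 1 + j100 → |·| ≈ 100, ∠ ≈ 89.43°
pole (1 + j2500·0.004) = 1 + j10 → |·| ≈ 10.05, ∠ ≈ 84.29°
|L| = 50 · 100 / (10.05) ≈ 497.51
Gain = 20 log₁₀(497.51) ≈ 53.94 dB
∠L = (89.43°) − (84.29°) = 5.14°

53.9 dB, 5.1°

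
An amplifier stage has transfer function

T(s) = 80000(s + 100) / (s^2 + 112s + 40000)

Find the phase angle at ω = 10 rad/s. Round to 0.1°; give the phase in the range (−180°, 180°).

At s = jω = j10:
zero (s+100): 100 + j10 → |·| = √(100²+10²) = √10100 ≈ 100.5, ∠ = arctan(10/100) ≈ 5.71°
quadratic: (j10)² + 112·j10 + 40000 = 39900 + j1120 → |·| ≈ 39916, ∠ ≈ 1.61°
∠T = 5.71° − 1.61° = 4.10°

4.1°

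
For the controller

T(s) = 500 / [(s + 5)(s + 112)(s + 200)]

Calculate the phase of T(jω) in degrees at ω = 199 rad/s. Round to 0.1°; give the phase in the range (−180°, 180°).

166.0°

At s = jω = j199:
pole (s+5): 5 + j199 → |·| = √(5²+199²) = √39626 ≈ 199.06, ∠ = arctan(199/5) ≈ 88.56°
pole (s+112): 112 + j199 → |·| = √(112²+199²) = √52145 ≈ 228.35, ∠ = arctan(199/112) ≈ 60.63°
pole (s+200): 200 + j199 → |·| = √(200²+199²) = √79601 ≈ 282.14, ∠ = arctan(199/200) ≈ 44.86°
∠T = 0.00° − 194.05° = -194.05° ≡ 165.95° (principal value)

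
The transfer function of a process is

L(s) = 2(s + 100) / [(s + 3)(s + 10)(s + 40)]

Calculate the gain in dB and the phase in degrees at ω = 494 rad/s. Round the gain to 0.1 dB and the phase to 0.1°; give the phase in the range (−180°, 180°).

-101.6 dB, 174.7°

At s = jω = j494:
zero (s+100): 100 + j494 → |·| = √(100²+494²) = √254036 ≈ 504.02, ∠ = arctan(494/100) ≈ 78.56°
pole (s+3): 3 + j494 → |·| = √(3²+494²) = √244045 ≈ 494.01, ∠ = arctan(494/3) ≈ 89.65°
pole (s+10): 10 + j494 → |·| = √(10²+494²) = √244136 ≈ 494.1, ∠ = arctan(494/10) ≈ 88.84°
pole (s+40): 40 + j494 → |·| = √(40²+494²) = √245636 ≈ 495.62, ∠ = arctan(494/40) ≈ 85.37°
|L| = 2 · 504.02 / 1.2098e+08 ≈ 8.3323e-06
Gain = 20 log₁₀(8.3323e-06) ≈ -101.58 dB
∠L = 78.56° − 263.86° = -185.30° ≡ 174.70° (principal value)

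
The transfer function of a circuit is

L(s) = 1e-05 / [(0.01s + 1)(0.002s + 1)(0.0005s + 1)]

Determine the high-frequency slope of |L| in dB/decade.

-60 dB/decade

Each pole contributes −20 dB/decade at high frequency; each zero contributes +20 dB/decade.
Net: 0 zero(s) − 3 pole(s) → -60 dB/decade.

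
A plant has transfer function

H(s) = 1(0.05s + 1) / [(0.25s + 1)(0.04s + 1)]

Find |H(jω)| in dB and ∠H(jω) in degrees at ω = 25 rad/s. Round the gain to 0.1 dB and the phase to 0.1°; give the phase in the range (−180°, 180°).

-15.0 dB, -74.6°

At ω = 25 rad/s:
zero (1 + j25·0.05) = 1 + j1.25 → |·| ≈ 1.6008, ∠ ≈ 51.34°
pole (1 + j25·0.25) = 1 + j6.25 → |·| ≈ 6.3295, ∠ ≈ 80.91°
pole (1 + j25·0.04) = 1 + j1 → |·| ≈ 1.4142, ∠ ≈ 45.00°
|H| = 1 · 1.6008 / (6.3295 · 1.4142) ≈ 0.17884
Gain = 20 log₁₀(0.17884) ≈ -14.95 dB
∠H = (51.34°) − (80.91° + 45.00°) = -74.57°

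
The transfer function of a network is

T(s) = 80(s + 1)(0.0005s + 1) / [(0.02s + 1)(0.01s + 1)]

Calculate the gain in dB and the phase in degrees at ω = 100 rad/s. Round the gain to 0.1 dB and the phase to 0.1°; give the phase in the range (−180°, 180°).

68.1 dB, -16.1°

At ω = 100 rad/s:
zero (1 + j100·1) = 1 + j100 → |·| ≈ 100, ∠ ≈ 89.43°
zero (1 + j100·0.0005) = 1 + j0.05 → |·| ≈ 1.0012, ∠ ≈ 2.86°
pole (1 + j100·0.02) = 1 + j2 → |·| ≈ 2.2361, ∠ ≈ 63.43°
pole (1 + j100·0.01) = 1 + j1 → |·| ≈ 1.4142, ∠ ≈ 45.00°
|T| = 80 · 100 · 1.0012 / (2.2361 · 1.4142) ≈ 2532.8
Gain = 20 log₁₀(2532.8) ≈ 68.07 dB
∠T = (89.43° + 2.86°) − (63.43° + 45.00°) = -16.14°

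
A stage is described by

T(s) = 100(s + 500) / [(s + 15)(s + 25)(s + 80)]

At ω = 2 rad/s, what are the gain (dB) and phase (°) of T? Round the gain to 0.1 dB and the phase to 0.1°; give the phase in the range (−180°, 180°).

At s = jω = j2:
zero (s+500): 500 + j2 → |·| = √(500²+2²) = √250004 ≈ 500, ∠ = arctan(2/500) ≈ 0.23°
pole (s+15): 15 + j2 → |·| = √(15²+2²) = √229 ≈ 15.133, ∠ = arctan(2/15) ≈ 7.59°
pole (s+25): 25 + j2 → |·| = √(25²+2²) = √629 ≈ 25.08, ∠ = arctan(2/25) ≈ 4.57°
pole (s+80): 80 + j2 → |·| = √(80²+2²) = √6404 ≈ 80.025, ∠ = arctan(2/80) ≈ 1.43°
|T| = 100 · 500 / 30372 ≈ 1.6463
Gain = 20 log₁₀(1.6463) ≈ 4.33 dB
∠T = 0.23° − 13.59° = -13.36°

4.3 dB, -13.4°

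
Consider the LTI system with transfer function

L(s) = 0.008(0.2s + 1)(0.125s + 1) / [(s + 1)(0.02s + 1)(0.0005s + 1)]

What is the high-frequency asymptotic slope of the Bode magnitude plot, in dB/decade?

-20 dB/decade

Each pole contributes −20 dB/decade at high frequency; each zero contributes +20 dB/decade.
Net: 2 zero(s) − 3 pole(s) → -20 dB/decade.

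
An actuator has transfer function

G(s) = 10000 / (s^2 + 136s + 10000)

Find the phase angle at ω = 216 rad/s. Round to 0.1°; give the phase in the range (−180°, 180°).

At s = jω = j216:
quadratic: (j216)² + 136·j216 + 10000 = -36656 + j29376 → |·| ≈ 46975, ∠ ≈ 141.29°
∠G = 0.00° − 141.29° = -141.29°

-141.3°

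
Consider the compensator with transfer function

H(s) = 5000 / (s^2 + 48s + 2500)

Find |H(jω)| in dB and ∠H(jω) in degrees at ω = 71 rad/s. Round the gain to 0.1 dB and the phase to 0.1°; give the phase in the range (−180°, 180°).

At s = jω = j71:
quadratic: (j71)² + 48·j71 + 2500 = -2541 + j3408 → |·| ≈ 4251, ∠ ≈ 126.71°
|H| = 5000 / 4251 ≈ 1.1762
Gain = 20 log₁₀(1.1762) ≈ 1.41 dB
∠H = 0.00° − 126.71° = -126.71°

1.4 dB, -126.7°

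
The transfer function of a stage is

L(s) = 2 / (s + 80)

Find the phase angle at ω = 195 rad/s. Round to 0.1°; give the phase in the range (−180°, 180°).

-67.7°

Substitute s = j195:
Numerator: 2 = 2 + j0
Denominator: (j195) + 80 = 80 + j195
|N| = √(2² + 0²) ≈ 2, ∠N ≈ 0.00°
|D| = √(80² + 195²) ≈ 210.77, ∠D ≈ 67.69°
∠L = 0.00° − 67.69° = -67.69°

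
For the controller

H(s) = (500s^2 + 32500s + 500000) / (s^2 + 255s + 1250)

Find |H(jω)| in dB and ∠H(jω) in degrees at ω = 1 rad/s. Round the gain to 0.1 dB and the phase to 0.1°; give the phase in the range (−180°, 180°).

Substitute s = j1:
Numerator: 500(j1)^2 + 32500(j1) + 500000 = 499500 + j32500
Denominator: (j1)^2 + 255(j1) + 1250 = 1249 + j255
|N| = √(499500² + 32500²) ≈ 5.0056e+05, ∠N ≈ 3.72°
|D| = √(1249² + 255²) ≈ 1274.8, ∠D ≈ 11.54°
|H| = 5.0056e+05 / 1274.8 ≈ 392.66
Gain = 20 log₁₀(392.66) ≈ 51.88 dB
∠H = 3.72° − 11.54° = -7.82°

51.9 dB, -7.8°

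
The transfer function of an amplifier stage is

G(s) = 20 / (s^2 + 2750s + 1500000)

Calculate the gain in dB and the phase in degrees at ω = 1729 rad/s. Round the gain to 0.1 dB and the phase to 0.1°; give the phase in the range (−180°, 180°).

-107.9 dB, -107.4°

Substitute s = j1729:
Numerator: 20 = 20 + j0
Denominator: (j1729)^2 + 2750(j1729) + 1500000 = -1489441 + j4754750
|N| = √(20² + 0²) ≈ 20, ∠N ≈ 0.00°
|D| = √(1489441² + 4754750²) ≈ 4.9826e+06, ∠D ≈ 107.39°
|G| = 20 / 4.9826e+06 ≈ 4.014e-06
Gain = 20 log₁₀(4.014e-06) ≈ -107.93 dB
∠G = 0.00° − 107.39° = -107.39°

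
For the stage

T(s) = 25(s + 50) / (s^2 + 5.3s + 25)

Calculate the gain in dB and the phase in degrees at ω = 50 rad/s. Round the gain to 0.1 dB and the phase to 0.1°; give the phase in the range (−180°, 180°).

-3.0 dB, -128.9°

At s = jω = j50:
zero (s+50): 50 + j50 → |·| = √(50²+50²) = √5000 ≈ 70.711, ∠ = arctan(50/50) ≈ 45.00°
quadratic: (j50)² + 5.3·j50 + 25 = -2475 + j265 → |·| ≈ 2489.1, ∠ ≈ 173.89°
|T| = 25 · 70.711 / 2489.1 ≈ 0.71021
Gain = 20 log₁₀(0.71021) ≈ -2.97 dB
∠T = 45.00° − 173.89° = -128.89°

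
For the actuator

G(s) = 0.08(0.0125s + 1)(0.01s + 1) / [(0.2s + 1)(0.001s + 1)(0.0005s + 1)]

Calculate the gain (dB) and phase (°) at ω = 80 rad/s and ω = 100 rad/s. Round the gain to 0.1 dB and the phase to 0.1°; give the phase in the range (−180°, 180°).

At ω = 80 rad/s:
zero (1 + j80·0.0125) = 1 + j1 → |·| ≈ 1.4142, ∠ ≈ 45.00°
zero (1 + j80·0.01) = 1 + j0.8 → |·| ≈ 1.2806, ∠ ≈ 38.66°
pole (1 + j80·0.2) = 1 + j16 → |·| ≈ 16.031, ∠ ≈ 86.42°
pole (1 + j80·0.001) = 1 + j0.08 → |·| ≈ 1.0032, ∠ ≈ 4.57°
pole (1 + j80·0.0005) = 1 + j0.04 → |·| ≈ 1.0008, ∠ ≈ 2.29°
|G| = 0.08 · 1.4142 · 1.2806 / (16.031 · 1.0032 · 1.0008) ≈ 0.0090016
Gain = 20 log₁₀(0.0090016) ≈ -40.91 dB
∠G = (45.00° + 38.66°) − (86.42° + 4.57° + 2.29°) = -9.62°

At ω = 100 rad/s:
zero (1 + j100·0.0125) = 1 + j1.25 → |·| ≈ 1.6008, ∠ ≈ 51.34°
zero (1 + j100·0.01) = 1 + j1 → |·| ≈ 1.4142, ∠ ≈ 45.00°
pole (1 + j100·0.2) = 1 + j20 → |·| ≈ 20.025, ∠ ≈ 87.14°
pole (1 + j100·0.001) = 1 + j0.1 → |·| ≈ 1.005, ∠ ≈ 5.71°
pole (1 + j100·0.0005) = 1 + j0.05 → |·| ≈ 1.0012, ∠ ≈ 2.86°
|G| = 0.08 · 1.6008 · 1.4142 / (20.025 · 1.005 · 1.0012) ≈ 0.0089883
Gain = 20 log₁₀(0.0089883) ≈ -40.93 dB
∠G = (51.34° + 45.00°) − (87.14° + 5.71° + 2.86°) = 0.63°

ω = 80: -40.9 dB, -9.6°; ω = 100: -40.9 dB, 0.6°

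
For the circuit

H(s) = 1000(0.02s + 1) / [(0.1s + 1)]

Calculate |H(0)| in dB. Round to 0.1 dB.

60.0 dB

H(0) = 1000 · 1 / 1 = 1000
20 log₁₀(1000) ≈ 60.00 dB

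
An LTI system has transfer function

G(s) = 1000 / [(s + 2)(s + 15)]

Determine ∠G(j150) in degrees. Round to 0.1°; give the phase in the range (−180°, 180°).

-173.5°

At s = jω = j150:
pole (s+2): 2 + j150 → |·| = √(2²+150²) = √22504 ≈ 150.01, ∠ = arctan(150/2) ≈ 89.24°
pole (s+15): 15 + j150 → |·| = √(15²+150²) = √22725 ≈ 150.75, ∠ = arctan(150/15) ≈ 84.29°
∠G = 0.00° − 173.53° = -173.53°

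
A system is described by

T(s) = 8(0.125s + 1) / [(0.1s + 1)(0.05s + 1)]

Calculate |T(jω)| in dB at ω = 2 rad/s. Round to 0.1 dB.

At ω = 2 rad/s:
zero (1 + j2·0.125) = 1 + j0.25 → |·| ≈ 1.0308, ∠ ≈ 14.04°
pole (1 + j2·0.1) = 1 + j0.2 → |·| ≈ 1.0198, ∠ ≈ 11.31°
pole (1 + j2·0.05) = 1 + j0.1 → |·| ≈ 1.005, ∠ ≈ 5.71°
|T| = 8 · 1.0308 / (1.0198 · 1.005) ≈ 8.0461
Gain = 20 log₁₀(8.0461) ≈ 18.11 dB

18.1 dB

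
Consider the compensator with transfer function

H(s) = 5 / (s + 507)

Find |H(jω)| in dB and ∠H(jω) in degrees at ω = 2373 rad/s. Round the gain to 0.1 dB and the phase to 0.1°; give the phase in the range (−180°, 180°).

-53.7 dB, -77.9°

At s = jω = j2373:
pole (s+507): 507 + j2373 → |·| = √(507²+2373²) = √5888178 ≈ 2426.6, ∠ = arctan(2373/507) ≈ 77.94°
|H| = 5 / 2426.6 ≈ 0.0020605
Gain = 20 log₁₀(0.0020605) ≈ -53.72 dB
∠H = 0.00° − 77.94° = -77.94°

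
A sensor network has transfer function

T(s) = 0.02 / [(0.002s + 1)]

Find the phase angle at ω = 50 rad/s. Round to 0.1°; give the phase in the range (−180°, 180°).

-5.7°

At ω = 50 rad/s:
pole (1 + j50·0.002) = 1 + j0.1 → |·| ≈ 1.005, ∠ ≈ 5.71°
∠T = (0°) − (5.71°) = -5.71°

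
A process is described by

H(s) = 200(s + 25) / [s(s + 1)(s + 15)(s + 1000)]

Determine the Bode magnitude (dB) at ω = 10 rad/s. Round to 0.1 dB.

At s = jω = j10:
zero (s+25): 25 + j10 → |·| = √(25²+10²) = √725 ≈ 26.926, ∠ = arctan(10/25) ≈ 21.80°
pole (s+1): 1 + j10 → |·| = √(1²+10²) = √101 ≈ 10.05, ∠ = arctan(10/1) ≈ 84.29°
pole (s+15): 15 + j10 → |·| = √(15²+10²) = √325 ≈ 18.028, ∠ = arctan(10/15) ≈ 33.69°
pole (s+1000): 1000 + j10 → |·| = √(1000²+10²) = √1000100 ≈ 1000, ∠ = arctan(10/1000) ≈ 0.57°
pole at origin: |s| = 10, ∠ = 90.00° (in denominator)
|H| = 200 · 26.926 / 1.8118e+06 ≈ 0.0029723
Gain = 20 log₁₀(0.0029723) ≈ -50.54 dB

-50.5 dB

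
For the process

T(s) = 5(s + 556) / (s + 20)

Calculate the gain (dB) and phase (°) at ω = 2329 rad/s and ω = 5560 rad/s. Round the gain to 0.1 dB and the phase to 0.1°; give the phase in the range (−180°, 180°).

At s = jω = j2329:
zero (s+556): 556 + j2329 → |·| = √(556²+2329²) = √5733377 ≈ 2394.4, ∠ = arctan(2329/556) ≈ 76.57°
pole (s+20): 20 + j2329 → |·| = √(20²+2329²) = √5424641 ≈ 2329.1, ∠ = arctan(2329/20) ≈ 89.51°
|T| = 5 · 2394.4 / 2329.1 ≈ 5.1402
Gain = 20 log₁₀(5.1402) ≈ 14.22 dB
∠T = 76.57° − 89.51° = -12.94°

At s = jω = j5560:
zero (s+556): 556 + j5560 → |·| = √(556²+5560²) = √31222736 ≈ 5587.7, ∠ = arctan(5560/556) ≈ 84.29°
pole (s+20): 20 + j5560 → |·| = √(20²+5560²) = √30914000 ≈ 5560, ∠ = arctan(5560/20) ≈ 89.79°
|T| = 5 · 5587.7 / 5560 ≈ 5.0249
Gain = 20 log₁₀(5.0249) ≈ 14.02 dB
∠T = 84.29° − 89.79° = -5.50°

ω = 2329: 14.2 dB, -12.9°; ω = 5560: 14.0 dB, -5.5°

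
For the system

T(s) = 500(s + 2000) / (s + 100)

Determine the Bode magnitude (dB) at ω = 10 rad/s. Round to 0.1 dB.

At s = jω = j10:
zero (s+2000): 2000 + j10 → |·| = √(2000²+10²) = √4000100 ≈ 2000, ∠ = arctan(10/2000) ≈ 0.29°
pole (s+100): 100 + j10 → |·| = √(100²+10²) = √10100 ≈ 100.5, ∠ = arctan(10/100) ≈ 5.71°
|T| = 500 · 2000 / 100.5 ≈ 9950.2
Gain = 20 log₁₀(9950.2) ≈ 79.96 dB

80.0 dB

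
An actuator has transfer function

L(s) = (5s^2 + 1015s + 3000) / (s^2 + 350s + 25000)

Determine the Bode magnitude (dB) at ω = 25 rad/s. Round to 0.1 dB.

-0.2 dB

Substitute s = j25:
Numerator: 5(j25)^2 + 1015(j25) + 3000 = -125 + j25375
Denominator: (j25)^2 + 350(j25) + 25000 = 24375 + j8750
|N| = √(125² + 25375²) ≈ 25375, ∠N ≈ 90.28°
|D| = √(24375² + 8750²) ≈ 25898, ∠D ≈ 19.75°
|L| = 25375 / 25898 ≈ 0.97981
Gain = 20 log₁₀(0.97981) ≈ -0.18 dB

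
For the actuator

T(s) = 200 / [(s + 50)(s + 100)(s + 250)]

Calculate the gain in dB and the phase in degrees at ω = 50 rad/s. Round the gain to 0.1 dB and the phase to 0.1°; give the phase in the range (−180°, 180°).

-80.1 dB, -82.9°

At s = jω = j50:
pole (s+50): 50 + j50 → |·| = √(50²+50²) = √5000 ≈ 70.711, ∠ = arctan(50/50) ≈ 45.00°
pole (s+100): 100 + j50 → |·| = √(100²+50²) = √12500 ≈ 111.8, ∠ = arctan(50/100) ≈ 26.57°
pole (s+250): 250 + j50 → |·| = √(250²+50²) = √65000 ≈ 254.95, ∠ = arctan(50/250) ≈ 11.31°
|T| = 200 / 2.0155e+06 ≈ 9.9231e-05
Gain = 20 log₁₀(9.9231e-05) ≈ -80.07 dB
∠T = 0.00° − 82.88° = -82.88°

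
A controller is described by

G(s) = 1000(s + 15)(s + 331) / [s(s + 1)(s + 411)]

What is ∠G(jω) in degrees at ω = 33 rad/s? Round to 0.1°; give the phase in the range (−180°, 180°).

-111.6°

At s = jω = j33:
zero (s+15): 15 + j33 → |·| = √(15²+33²) = √1314 ≈ 36.249, ∠ = arctan(33/15) ≈ 65.56°
zero (s+331): 331 + j33 → |·| = √(331²+33²) = √110650 ≈ 332.64, ∠ = arctan(33/331) ≈ 5.69°
pole (s+1): 1 + j33 → |·| = √(1²+33²) = √1090 ≈ 33.015, ∠ = arctan(33/1) ≈ 88.26°
pole (s+411): 411 + j33 → |·| = √(411²+33²) = √170010 ≈ 412.32, ∠ = arctan(33/411) ≈ 4.59°
pole at origin: |s| = 33, ∠ = 90.00° (in denominator)
∠G = 71.25° − 182.85° = -111.60°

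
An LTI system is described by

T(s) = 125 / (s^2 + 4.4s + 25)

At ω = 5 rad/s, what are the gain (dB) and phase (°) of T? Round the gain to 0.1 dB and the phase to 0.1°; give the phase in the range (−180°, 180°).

At s = jω = j5:
quadratic: (j5)² + 4.4·j5 + 25 = 0 + j22 → |·| ≈ 22, ∠ ≈ 90.00°
|T| = 125 / 22 ≈ 5.6818
Gain = 20 log₁₀(5.6818) ≈ 15.09 dB
∠T = 0.00° − 90.00° = -90.00°

15.1 dB, -90.0°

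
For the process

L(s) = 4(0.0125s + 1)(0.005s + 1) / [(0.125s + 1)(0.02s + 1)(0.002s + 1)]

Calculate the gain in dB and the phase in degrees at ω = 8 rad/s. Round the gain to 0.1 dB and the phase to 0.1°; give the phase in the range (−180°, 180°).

9.0 dB, -47.0°

At ω = 8 rad/s:
zero (1 + j8·0.0125) = 1 + j0.1 → |·| ≈ 1.005, ∠ ≈ 5.71°
zero (1 + j8·0.005) = 1 + j0.04 → |·| ≈ 1.0008, ∠ ≈ 2.29°
pole (1 + j8·0.125) = 1 + j1 → |·| ≈ 1.4142, ∠ ≈ 45.00°
pole (1 + j8·0.02) = 1 + j0.16 → |·| ≈ 1.0127, ∠ ≈ 9.09°
pole (1 + j8·0.002) = 1 + j0.016 → |·| ≈ 1.0001, ∠ ≈ 0.92°
|L| = 4 · 1.005 · 1.0008 / (1.4142 · 1.0127 · 1.0001) ≈ 2.8089
Gain = 20 log₁₀(2.8089) ≈ 8.97 dB
∠L = (5.71° + 2.29°) − (45.00° + 9.09° + 0.92°) = -47.01°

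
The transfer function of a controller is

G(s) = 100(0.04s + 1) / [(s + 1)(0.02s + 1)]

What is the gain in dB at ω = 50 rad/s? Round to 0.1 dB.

10.0 dB

At ω = 50 rad/s:
zero (1 + j50·0.04) = 1 + j2 → |·| ≈ 2.2361, ∠ ≈ 63.43°
pole (1 + j50·1) = 1 + j50 → |·| ≈ 50.01, ∠ ≈ 88.85°
pole (1 + j50·0.02) = 1 + j1 → |·| ≈ 1.4142, ∠ ≈ 45.00°
|G| = 100 · 2.2361 / (50.01 · 1.4142) ≈ 3.1617
Gain = 20 log₁₀(3.1617) ≈ 10.00 dB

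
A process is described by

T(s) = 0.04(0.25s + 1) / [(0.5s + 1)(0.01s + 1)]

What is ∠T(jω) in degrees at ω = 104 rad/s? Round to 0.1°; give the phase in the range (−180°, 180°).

At ω = 104 rad/s:
zero (1 + j104·0.25) = 1 + j26 → |·| ≈ 26.019, ∠ ≈ 87.80°
pole (1 + j104·0.5) = 1 + j52 → |·| ≈ 52.01, ∠ ≈ 88.90°
pole (1 + j104·0.01) = 1 + j1.04 → |·| ≈ 1.4428, ∠ ≈ 46.12°
∠T = (87.80°) − (88.90° + 46.12°) = -47.22°

-47.2°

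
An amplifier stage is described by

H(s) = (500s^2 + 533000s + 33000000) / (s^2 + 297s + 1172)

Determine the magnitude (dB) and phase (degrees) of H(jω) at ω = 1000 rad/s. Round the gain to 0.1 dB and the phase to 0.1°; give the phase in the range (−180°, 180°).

Substitute s = j1000:
Numerator: 500(j1000)^2 + 533000(j1000) + 33000000 = -467000000 + j533000000
Denominator: (j1000)^2 + 297(j1000) + 1172 = -998828 + j297000
|N| = √(467000000² + 533000000²) ≈ 7.0865e+08, ∠N ≈ 131.22°
|D| = √(998828² + 297000²) ≈ 1.042e+06, ∠D ≈ 163.44°
|H| = 7.0865e+08 / 1.042e+06 ≈ 680.09
Gain = 20 log₁₀(680.09) ≈ 56.65 dB
∠H = 131.22° − 163.44° = -32.22°

56.7 dB, -32.2°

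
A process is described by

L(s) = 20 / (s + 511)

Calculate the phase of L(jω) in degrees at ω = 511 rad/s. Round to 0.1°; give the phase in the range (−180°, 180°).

At s = jω = j511:
pole (s+511): 511 + j511 → |·| = √(511²+511²) = √522242 ≈ 722.66, ∠ = arctan(511/511) ≈ 45.00°
∠L = 0.00° − 45.00° = -45.00°

-45.0°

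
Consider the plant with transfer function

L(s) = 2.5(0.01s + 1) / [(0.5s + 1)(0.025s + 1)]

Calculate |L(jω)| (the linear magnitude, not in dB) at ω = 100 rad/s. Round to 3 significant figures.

At ω = 100 rad/s:
zero (1 + j100·0.01) = 1 + j1 → |·| ≈ 1.4142, ∠ ≈ 45.00°
pole (1 + j100·0.5) = 1 + j50 → |·| ≈ 50.01, ∠ ≈ 88.85°
pole (1 + j100·0.025) = 1 + j2.5 → |·| ≈ 2.6926, ∠ ≈ 68.20°
|L| = 2.5 · 1.4142 / (50.01 · 2.6926) ≈ 0.026256

0.0263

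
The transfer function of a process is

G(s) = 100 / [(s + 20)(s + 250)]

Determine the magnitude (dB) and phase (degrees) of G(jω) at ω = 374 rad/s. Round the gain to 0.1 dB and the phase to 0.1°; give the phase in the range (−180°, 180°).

-64.5 dB, -143.2°

At s = jω = j374:
pole (s+20): 20 + j374 → |·| = √(20²+374²) = √140276 ≈ 374.53, ∠ = arctan(374/20) ≈ 86.94°
pole (s+250): 250 + j374 → |·| = √(250²+374²) = √202376 ≈ 449.86, ∠ = arctan(374/250) ≈ 56.24°
|G| = 100 / 1.6849e+05 ≈ 0.00059351
Gain = 20 log₁₀(0.00059351) ≈ -64.53 dB
∠G = 0.00° − 143.18° = -143.18°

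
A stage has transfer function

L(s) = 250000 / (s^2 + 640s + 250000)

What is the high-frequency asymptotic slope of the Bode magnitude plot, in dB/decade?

-40 dB/decade

Each pole contributes −20 dB/decade at high frequency; each zero contributes +20 dB/decade.
Net: 0 zero(s) − 2 pole(s) → -40 dB/decade.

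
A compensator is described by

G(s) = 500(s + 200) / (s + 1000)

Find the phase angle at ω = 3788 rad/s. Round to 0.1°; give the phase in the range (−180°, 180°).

At s = jω = j3788:
zero (s+200): 200 + j3788 → |·| = √(200²+3788²) = √14388944 ≈ 3793.3, ∠ = arctan(3788/200) ≈ 86.98°
pole (s+1000): 1000 + j3788 → |·| = √(1000²+3788²) = √15348944 ≈ 3917.8, ∠ = arctan(3788/1000) ≈ 75.21°
∠G = 86.98° − 75.21° = 11.77°

11.8°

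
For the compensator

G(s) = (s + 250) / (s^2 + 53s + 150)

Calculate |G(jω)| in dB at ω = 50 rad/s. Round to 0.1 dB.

Substitute s = j50:
Numerator: (j50) + 250 = 250 + j50
Denominator: (j50)^2 + 53(j50) + 150 = -2350 + j2650
|N| = √(250² + 50²) ≈ 254.95, ∠N ≈ 11.31°
|D| = √(2350² + 2650²) ≈ 3541.9, ∠D ≈ 131.57°
|G| = 254.95 / 3541.9 ≈ 0.071981
Gain = 20 log₁₀(0.071981) ≈ -22.86 dB

-22.9 dB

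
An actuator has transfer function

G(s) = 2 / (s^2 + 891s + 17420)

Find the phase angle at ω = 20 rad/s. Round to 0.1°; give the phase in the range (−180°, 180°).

-46.3°

Substitute s = j20:
Numerator: 2 = 2 + j0
Denominator: (j20)^2 + 891(j20) + 17420 = 17020 + j17820
|N| = √(2² + 0²) ≈ 2, ∠N ≈ 0.00°
|D| = √(17020² + 17820²) ≈ 24642, ∠D ≈ 46.32°
∠G = 0.00° − 46.32° = -46.32°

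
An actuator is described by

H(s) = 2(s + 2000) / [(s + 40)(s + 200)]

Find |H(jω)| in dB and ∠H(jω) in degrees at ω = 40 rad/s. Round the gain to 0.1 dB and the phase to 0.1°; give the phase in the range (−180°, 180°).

-9.2 dB, -55.2°

At s = jω = j40:
zero (s+2000): 2000 + j40 → |·| = √(2000²+40²) = √4001600 ≈ 2000.4, ∠ = arctan(40/2000) ≈ 1.15°
pole (s+40): 40 + j40 → |·| = √(40²+40²) = √3200 ≈ 56.569, ∠ = arctan(40/40) ≈ 45.00°
pole (s+200): 200 + j40 → |·| = √(200²+40²) = √41600 ≈ 203.96, ∠ = arctan(40/200) ≈ 11.31°
|H| = 2 · 2000.4 / 11538 ≈ 0.34675
Gain = 20 log₁₀(0.34675) ≈ -9.20 dB
∠H = 1.15° − 56.31° = -55.16°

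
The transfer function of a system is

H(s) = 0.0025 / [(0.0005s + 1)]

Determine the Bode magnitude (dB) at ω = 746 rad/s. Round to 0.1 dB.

At ω = 746 rad/s:
pole (1 + j746·0.0005) = 1 + j0.373 → |·| ≈ 1.0673, ∠ ≈ 20.46°
|H| = 0.0025 · 1 / (1.0673) ≈ 0.0023424
Gain = 20 log₁₀(0.0023424) ≈ -52.61 dB

-52.6 dB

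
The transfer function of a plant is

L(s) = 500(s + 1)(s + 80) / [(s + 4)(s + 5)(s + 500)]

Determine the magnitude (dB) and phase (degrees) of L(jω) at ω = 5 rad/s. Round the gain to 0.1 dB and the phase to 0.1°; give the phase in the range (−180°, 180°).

At s = jω = j5:
zero (s+1): 1 + j5 → |·| = √(1²+5²) = √26 ≈ 5.099, ∠ = arctan(5/1) ≈ 78.69°
zero (s+80): 80 + j5 → |·| = √(80²+5²) = √6425 ≈ 80.156, ∠ = arctan(5/80) ≈ 3.58°
pole (s+4): 4 + j5 → |·| = √(4²+5²) = √41 ≈ 6.4031, ∠ = arctan(5/4) ≈ 51.34°
pole (s+5): 5 + j5 → |·| = √(5²+5²) = √50 ≈ 7.0711, ∠ = arctan(5/5) ≈ 45.00°
pole (s+500): 500 + j5 → |·| = √(500²+5²) = √250025 ≈ 500.02, ∠ = arctan(5/500) ≈ 0.57°
|L| = 500 · 408.72 / 22639 ≈ 9.0269
Gain = 20 log₁₀(9.0269) ≈ 19.11 dB
∠L = 82.27° − 96.91° = -14.64°

19.1 dB, -14.6°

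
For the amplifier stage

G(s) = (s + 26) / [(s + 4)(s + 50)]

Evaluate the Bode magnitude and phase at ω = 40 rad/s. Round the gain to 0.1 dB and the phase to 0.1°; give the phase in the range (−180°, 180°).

At s = jω = j40:
zero (s+26): 26 + j40 → |·| = √(26²+40²) = √2276 ≈ 47.707, ∠ = arctan(40/26) ≈ 56.98°
pole (s+4): 4 + j40 → |·| = √(4²+40²) = √1616 ≈ 40.2, ∠ = arctan(40/4) ≈ 84.29°
pole (s+50): 50 + j40 → |·| = √(50²+40²) = √4100 ≈ 64.031, ∠ = arctan(40/50) ≈ 38.66°
|G| = 1 · 47.707 / 2574 ≈ 0.018534
Gain = 20 log₁₀(0.018534) ≈ -34.64 dB
∠G = 56.98° − 122.95° = -65.97°

-34.6 dB, -66.0°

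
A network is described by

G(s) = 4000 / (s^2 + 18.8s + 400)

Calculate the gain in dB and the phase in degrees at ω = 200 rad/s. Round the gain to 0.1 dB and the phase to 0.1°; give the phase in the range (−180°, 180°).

At s = jω = j200:
quadratic: (j200)² + 18.8·j200 + 400 = -39600 + j3760 → |·| ≈ 39778, ∠ ≈ 174.58°
|G| = 4000 / 39778 ≈ 0.10056
Gain = 20 log₁₀(0.10056) ≈ -19.95 dB
∠G = 0.00° − 174.58° = -174.58°

-20.0 dB, -174.6°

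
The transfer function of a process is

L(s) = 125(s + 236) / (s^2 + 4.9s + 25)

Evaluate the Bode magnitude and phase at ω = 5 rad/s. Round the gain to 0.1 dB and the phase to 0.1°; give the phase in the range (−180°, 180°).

At s = jω = j5:
zero (s+236): 236 + j5 → |·| = √(236²+5²) = √55721 ≈ 236.05, ∠ = arctan(5/236) ≈ 1.21°
quadratic: (j5)² + 4.9·j5 + 25 = 0 + j24.5 → |·| ≈ 24.5, ∠ ≈ 90.00°
|L| = 125 · 236.05 / 24.5 ≈ 1204.3
Gain = 20 log₁₀(1204.3) ≈ 61.61 dB
∠L = 1.21° − 90.00° = -88.79°

61.6 dB, -88.8°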